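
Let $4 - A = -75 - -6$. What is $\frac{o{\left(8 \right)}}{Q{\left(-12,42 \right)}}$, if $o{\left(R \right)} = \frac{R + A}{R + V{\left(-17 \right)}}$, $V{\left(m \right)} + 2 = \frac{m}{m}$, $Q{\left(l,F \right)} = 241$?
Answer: $\frac{81}{1687} \approx 0.048014$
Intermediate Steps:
$A = 73$ ($A = 4 - \left(-75 - -6\right) = 4 - \left(-75 + 6\right) = 4 - -69 = 4 + 69 = 73$)
$V{\left(m \right)} = -1$ ($V{\left(m \right)} = -2 + \frac{m}{m} = -2 + 1 = -1$)
$o{\left(R \right)} = \frac{73 + R}{-1 + R}$ ($o{\left(R \right)} = \frac{R + 73}{R - 1} = \frac{73 + R}{-1 + R}$)
$\frac{o{\left(8 \right)}}{Q{\left(-12,42 \right)}} = \frac{\frac{1}{-1 + 8} \left(73 + 8\right)}{241} = \frac{1}{7} \cdot 81 \cdot \frac{1}{241} = \frac{81}{7} \cdot \frac{1}{241} = \frac{81}{1687}$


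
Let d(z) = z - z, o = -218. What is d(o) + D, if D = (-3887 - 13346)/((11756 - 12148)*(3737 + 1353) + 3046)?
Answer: 17233/1992234 ≈ 0.0086501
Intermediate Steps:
D = 17233/1992234 (D = -17233/(-392*5090 + 3046) = -17233/(-1995280 + 3046) = -17233/(-1992234) = -17233*(-1/1992234) = 17233/1992234 ≈ 0.0086501)
d(z) = 0
d(o) + D = 0 + 17233/1992234 = 17233/1992234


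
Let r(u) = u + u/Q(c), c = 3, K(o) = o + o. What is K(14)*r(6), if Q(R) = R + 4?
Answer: 192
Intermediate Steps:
K(o) = 2*o
Q(R) = 4 + R
r(u) = 8*u/7 (r(u) = u + u/(4 + 3) = u + u/7 = 8*u/7)
K(14)*r(6) = (2*14)*((8/7)*6) = 28*(48/7) = 192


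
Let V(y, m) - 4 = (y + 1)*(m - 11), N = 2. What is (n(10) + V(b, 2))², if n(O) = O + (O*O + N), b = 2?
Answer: 7921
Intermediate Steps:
V(y, m) = 4 + (1 + y)*(-11 + m) (V(y, m) = 4 + (y + 1)*(m - 11) = 4 + (1 + y)*(-11 + m))
n(O) = 2 + O + O² (n(O) = O + (O*O + 2) = O + (O² + 2) = O + (2 + O²) = 2 + O + O²)
(n(10) + V(b, 2))² = ((2 + 10 + 10²) + (-7 + 2 - 11*2 + 2*2))² = ((2 + 10 + 100) + (-7 + 2 - 22 + 4))² = (112 - 23)² = 89² = 7921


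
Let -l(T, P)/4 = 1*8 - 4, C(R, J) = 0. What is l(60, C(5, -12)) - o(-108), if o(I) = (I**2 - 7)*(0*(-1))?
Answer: -16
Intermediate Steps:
l(T, P) = -16 (l(T, P) = -4*(1*8 - 4) = -4*(8 - 4) = -4*4 = -16)
o(I) = 0 (o(I) = (-7 + I**2)*0 = 0)
l(60, C(5, -12)) - o(-108) = -16 - 1*0 = -16 + 0 = -16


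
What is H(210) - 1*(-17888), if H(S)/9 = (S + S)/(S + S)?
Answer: 17897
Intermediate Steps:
H(S) = 9 (H(S) = 9*((S + S)/(S + S)) = 9*((2*S)/((2*S))) = 9*((2*S)*(1/(2*S))) = 9*1 = 9)
H(210) - 1*(-17888) = 9 - 1*(-17888) = 9 + 17888 = 17897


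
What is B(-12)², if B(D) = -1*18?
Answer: 324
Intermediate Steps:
B(D) = -18
B(-12)² = (-18)² = 324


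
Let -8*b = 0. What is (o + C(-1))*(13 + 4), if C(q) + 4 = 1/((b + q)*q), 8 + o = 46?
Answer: 595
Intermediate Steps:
b = 0 (b = -⅛*0 = 0)
o = 38 (o = -8 + 46 = 38)
C(q) = -4 + q⁻² (C(q) = -4 + 1/((0 + q)*q) = -4 + 1/(q*q) = -4 + q⁻²)
(o + C(-1))*(13 + 4) = (38 + (-4 + (-1)⁻²))*(13 + 4) = (38 + (-4 + 1))*17 = (38 - 3)*17 = 35*17 = 595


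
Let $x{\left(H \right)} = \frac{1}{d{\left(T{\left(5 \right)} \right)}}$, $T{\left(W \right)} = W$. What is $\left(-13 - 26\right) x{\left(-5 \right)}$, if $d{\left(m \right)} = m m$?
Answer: $- \frac{39}{25} \approx -1.56$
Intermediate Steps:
$d{\left(m \right)} = m^{2}$
$x{\left(H \right)} = \frac{1}{25}$ ($x{\left(H \right)} = \frac{1}{5^{2}} = \frac{1}{25}$)
$\left(-13 - 26\right) x{\left(-5 \right)} = \left(-13 - 26\right) \frac{1}{25} = \left(-39\right) \frac{1}{25} = - \frac{39}{25}$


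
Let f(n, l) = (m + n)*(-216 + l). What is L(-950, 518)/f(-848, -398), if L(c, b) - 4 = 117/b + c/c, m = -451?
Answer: 2707/413149548 ≈ 6.5521e-6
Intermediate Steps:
L(c, b) = 5 + 117/b (L(c, b) = 4 + (117/b + c/c) = 4 + (117/b + 1) = 4 + (1 + 117/b) = 5 + 117/b)
f(n, l) = (-451 + n)*(-216 + l)
L(-950, 518)/f(-848, -398) = (5 + 117/518)/(97416 - 451*(-398) - 216*(-848) - 398*(-848)) = (5 + 117*(1/518))/(97416 + 179498 + 183168 + 337504) = (5 + 117/518)/797586 = (2707/518)*(1/797586) = 2707/413149548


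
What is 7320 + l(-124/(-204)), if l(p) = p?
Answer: 373351/51 ≈ 7320.6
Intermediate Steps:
7320 + l(-124/(-204)) = 7320 - 124/(-204) = 7320 - 124*(-1/204) = 7320 + 31/51 = 373351/51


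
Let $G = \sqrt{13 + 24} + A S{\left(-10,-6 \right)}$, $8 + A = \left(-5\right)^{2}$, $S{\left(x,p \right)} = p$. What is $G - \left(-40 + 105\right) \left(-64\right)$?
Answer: $4058 + \sqrt{37} \approx 4064.1$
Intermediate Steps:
$A = 17$ ($A = -8 + \left(-5\right)^{2} = -8 + 25 = 17$)
$G = -102 + \sqrt{37}$ ($G = \sqrt{13 + 24} + 17 \left(-6\right) = \sqrt{37} - 102 = -102 + \sqrt{37} \approx -95.917$)
$G - \left(-40 + 105\right) \left(-64\right) = \left(-102 + \sqrt{37}\right) - \left(-40 + 105\right) \left(-64\right) = \left(-102 + \sqrt{37}\right) - 65 \left(-64\right) = \left(-102 + \sqrt{37}\right) - -4160 = \left(-102 + \sqrt{37}\right) + 4160 = 4058 + \sqrt{37}$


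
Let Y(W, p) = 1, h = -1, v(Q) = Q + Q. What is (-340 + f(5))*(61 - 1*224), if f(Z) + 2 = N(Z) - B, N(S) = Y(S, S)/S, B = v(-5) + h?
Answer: 269602/5 ≈ 53920.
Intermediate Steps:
v(Q) = 2*Q
B = -11 (B = 2*(-5) - 1 = -10 - 1 = -11)
N(S) = 1/S
f(Z) = 9 + 1/Z (f(Z) = -2 + (1/Z - 1*(-11)) = -2 + (1/Z + 11) = -2 + (11 + 1/Z) = 9 + 1/Z)
(-340 + f(5))*(61 - 1*224) = (-340 + (9 + 1/5))*(61 - 1*224) = (-340 + (9 + 1/5))*(61 - 224) = (-340 + 46/5)*(-163) = -1654/5*(-163) = 269602/5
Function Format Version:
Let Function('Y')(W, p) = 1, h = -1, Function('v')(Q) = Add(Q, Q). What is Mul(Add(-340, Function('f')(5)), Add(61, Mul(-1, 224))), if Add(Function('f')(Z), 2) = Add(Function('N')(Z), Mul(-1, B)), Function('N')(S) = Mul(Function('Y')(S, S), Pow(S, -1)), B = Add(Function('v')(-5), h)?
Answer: Rational(269602, 5) ≈ 53920.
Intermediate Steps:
Function('v')(Q) = Mul(2, Q)
B = -11 (B = Add(Mul(2, -5), -1) = Add(-10, -1) = -11)
Function('N')(S) = Pow(S, -1) (Function('N')(S) = Mul(1, Pow(S, -1)) = Pow(S, -1))
Function('f')(Z) = Add(9, Pow(Z, -1)) (Function('f')(Z) = Add(-2, Add(Pow(Z, -1), Mul(-1, -11))) = Add(-2, Add(Pow(Z, -1), 11)) = Add(-2, Add(11, Pow(Z, -1))) = Add(9, Pow(Z, -1)))
Mul(Add(-340, Function('f')(5)), Add(61, Mul(-1, 224))) = Mul(Add(-340, Add(9, Pow(5, -1))), Add(61, Mul(-1, 224))) = Mul(Add(-340, Add(9, Rational(1, 5))), Add(61, -224)) = Mul(Add(-340, Rational(46, 5)), -163) = Mul(Rational(-1654, 5), -163) = Rational(269602, 5)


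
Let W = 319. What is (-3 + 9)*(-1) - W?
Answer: -325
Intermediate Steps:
(-3 + 9)*(-1) - W = (-3 + 9)*(-1) - 1*319 = 6*(-1) - 319 = -6 - 319 = -325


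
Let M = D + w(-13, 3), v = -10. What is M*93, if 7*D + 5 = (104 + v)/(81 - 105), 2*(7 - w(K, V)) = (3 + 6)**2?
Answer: -90551/28 ≈ -3234.0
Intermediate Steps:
w(K, V) = -67/2 (w(K, V) = 7 - (3 + 6)**2/2 = 7 - 1/2*9**2 = 7 - 1/2*81 = 7 - 81/2 = -67/2)
D = -107/84 (D = -5/7 + ((104 - 10)/(81 - 105))/7 = -5/7 + (94/(-24))/7 = -5/7 + (94*(-1/24))/7 = -5/7 + (1/7)*(-47/12) = -5/7 - 47/84 = -107/84 ≈ -1.2738)
M = -2921/84 (M = -107/84 - 67/2 = -2921/84 ≈ -34.774)
M*93 = -2921/84*93 = -90551/28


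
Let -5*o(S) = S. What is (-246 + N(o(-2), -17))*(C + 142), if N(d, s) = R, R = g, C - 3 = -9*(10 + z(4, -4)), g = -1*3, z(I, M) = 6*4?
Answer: 40089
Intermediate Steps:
z(I, M) = 24
g = -3
o(S) = -S/5
C = -303 (C = 3 - 9*(10 + 24) = 3 - 9*34 = 3 - 306 = -303)
R = -3
N(d, s) = -3
(-246 + N(o(-2), -17))*(C + 142) = (-246 - 3)*(-303 + 142) = -249*(-161) = 40089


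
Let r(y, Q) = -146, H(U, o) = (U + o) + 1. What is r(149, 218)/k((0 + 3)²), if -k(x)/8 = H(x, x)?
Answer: 73/76 ≈ 0.96053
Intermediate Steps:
H(U, o) = 1 + U + o
k(x) = -8 - 16*x (k(x) = -8*(1 + x + x) = -8*(1 + 2*x) = -8 - 16*x)
r(149, 218)/k((0 + 3)²) = -146/(-8 - 16*(0 + 3)²) = -146/(-8 - 16*3²) = -146/(-8 - 16*9) = -146/(-8 - 144) = -146/(-152) = -146*(-1/152) = 73/76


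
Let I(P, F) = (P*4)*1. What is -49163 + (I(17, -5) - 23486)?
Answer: -72581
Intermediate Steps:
I(P, F) = 4*P (I(P, F) = (4*P)*1 = 4*P)
-49163 + (I(17, -5) - 23486) = -49163 + (4*17 - 23486) = -49163 + (68 - 23486) = -49163 - 23418 = -72581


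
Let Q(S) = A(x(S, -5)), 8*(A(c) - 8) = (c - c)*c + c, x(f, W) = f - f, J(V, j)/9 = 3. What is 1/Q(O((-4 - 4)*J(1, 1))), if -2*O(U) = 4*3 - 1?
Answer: ⅛ ≈ 0.12500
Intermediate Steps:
J(V, j) = 27 (J(V, j) = 9*3 = 27)
x(f, W) = 0
O(U) = -11/2 (O(U) = -(4*3 - 1)/2 = -(12 - 1)/2 = -½*11 = -11/2)
A(c) = 8 + c/8 (A(c) = 8 + ((c - c)*c + c)/8 = 8 + (0*c + c)/8 = 8 + (0 + c)/8 = 8 + c/8)
Q(S) = 8 (Q(S) = 8 + (⅛)*0 = 8 + 0 = 8)
1/Q(O((-4 - 4)*J(1, 1))) = 1/8 = ⅛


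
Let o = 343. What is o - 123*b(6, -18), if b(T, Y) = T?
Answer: -395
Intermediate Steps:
o - 123*b(6, -18) = 343 - 123*6 = 343 - 738 = -395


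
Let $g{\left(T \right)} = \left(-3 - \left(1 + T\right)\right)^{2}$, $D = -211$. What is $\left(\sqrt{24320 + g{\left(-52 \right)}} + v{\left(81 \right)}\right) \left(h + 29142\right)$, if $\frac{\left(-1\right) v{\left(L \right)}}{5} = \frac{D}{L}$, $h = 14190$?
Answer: $\frac{15238420}{27} + 1386624 \sqrt{26} \approx 7.6348 \cdot 10^{6}$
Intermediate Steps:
$g{\left(T \right)} = \left(-4 - T\right)^{2}$
$v{\left(L \right)} = \frac{1055}{L}$ ($v{\left(L \right)} = - 5 \left(- \frac{211}{L}\right) = \frac{1055}{L}$)
$\left(\sqrt{24320 + g{\left(-52 \right)}} + v{\left(81 \right)}\right) \left(h + 29142\right) = \left(\sqrt{24320 + \left(4 - 52\right)^{2}} + \frac{1055}{81}\right) \left(14190 + 29142\right) = \left(\sqrt{24320 + \left(-48\right)^{2}} + 1055 \cdot \frac{1}{81}\right) 43332 = \left(\sqrt{24320 + 2304} + \frac{1055}{81}\right) 43332 = \left(\sqrt{26624} + \frac{1055}{81}\right) 43332 = \left(32 \sqrt{26} + \frac{1055}{81}\right) 43332 = \left(\frac{1055}{81} + 32 \sqrt{26}\right) 43332 = \frac{15238420}{27} + 1386624 \sqrt{26}$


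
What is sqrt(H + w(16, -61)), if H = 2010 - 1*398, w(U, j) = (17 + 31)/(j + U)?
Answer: 2*sqrt(90615)/15 ≈ 40.136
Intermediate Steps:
w(U, j) = 48/(U + j)
H = 1612 (H = 2010 - 398 = 1612)
sqrt(H + w(16, -61)) = sqrt(1612 + 48/(16 - 61)) = sqrt(1612 + 48/(-45)) = sqrt(1612 + 48*(-1/45)) = sqrt(1612 - 16/15) = sqrt(24164/15) = 2*sqrt(90615)/15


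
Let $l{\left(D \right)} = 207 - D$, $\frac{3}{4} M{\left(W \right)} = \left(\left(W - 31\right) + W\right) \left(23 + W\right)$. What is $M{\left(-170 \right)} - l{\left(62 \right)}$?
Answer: $72571$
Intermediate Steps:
$M{\left(W \right)} = \frac{4 \left(-31 + 2 W\right) \left(23 + W\right)}{3}$ ($M{\left(W \right)} = \frac{4 \left(\left(W - 31\right) + W\right) \left(23 + W\right)}{3} = \frac{4 \left(\left(-31 + W\right) + W\right) \left(23 + W\right)}{3} = \frac{4 \left(-31 + 2 W\right) \left(23 + W\right)}{3}$)
$M{\left(-170 \right)} - l{\left(62 \right)} = \left(- \frac{2852}{3} + 20 \left(-170\right) + \frac{8 \left(-170\right)^{2}}{3}\right) - \left(207 - 62\right) = \left(- \frac{2852}{3} - 3400 + \frac{8}{3} \cdot 28900\right) - \left(207 - 62\right) = \left(- \frac{2852}{3} - 3400 + \frac{231200}{3}\right) - 145 = 72716 - 145 = 72571$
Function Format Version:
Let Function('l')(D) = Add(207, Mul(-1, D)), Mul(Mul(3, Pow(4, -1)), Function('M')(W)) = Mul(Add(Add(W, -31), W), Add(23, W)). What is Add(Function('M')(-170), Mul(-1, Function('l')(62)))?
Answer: 72571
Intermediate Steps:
Function('M')(W) = Mul(Rational(4, 3), Add(-31, Mul(2, W)), Add(23, W)) (Function('M')(W) = Mul(Rational(4, 3), Mul(Add(Add(W, -31), W), Add(23, W))) = Mul(Rational(4, 3), Mul(Add(Add(-31, W), W), Add(23, W))) = Mul(Rational(4, 3), Mul(Add(-31, Mul(2, W)), Add(23, W))) = Mul(Rational(4, 3), Add(-31, Mul(2, W)), Add(23, W)))
Add(Function('M')(-170), Mul(-1, Function('l')(62))) = Add(Add(Rational(-2852, 3), Mul(20, -170), Mul(Rational(8, 3), Pow(-170, 2))), Mul(-1, Add(207, Mul(-1, 62)))) = Add(Add(Rational(-2852, 3), -3400, Mul(Rational(8, 3), 28900)), Mul(-1, Add(207, -62))) = Add(Add(Rational(-2852, 3), -3400, Rational(231200, 3)), Mul(-1, 145)) = Add(72716, -145) = 72571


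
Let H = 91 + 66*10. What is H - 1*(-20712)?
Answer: 21463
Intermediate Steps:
H = 751 (H = 91 + 660 = 751)
H - 1*(-20712) = 751 - 1*(-20712) = 751 + 20712 = 21463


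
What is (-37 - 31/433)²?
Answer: 257666704/187489 ≈ 1374.3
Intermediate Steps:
(-37 - 31/433)² = (-16052/433)² = 257666704/187489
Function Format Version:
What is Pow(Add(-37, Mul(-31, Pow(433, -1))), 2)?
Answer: Rational(257666704, 187489) ≈ 1374.3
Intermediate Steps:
Pow(Add(-37, Mul(-31, Pow(433, -1))), 2) = Pow(Add(-37, Mul(-31, Rational(1, 433))), 2) = Pow(Add(-37, Rational(-31, 433)), 2) = Pow(Rational(-16052, 433), 2) = Rational(257666704, 187489)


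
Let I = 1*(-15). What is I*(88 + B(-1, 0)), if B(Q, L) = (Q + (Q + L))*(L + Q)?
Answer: -1350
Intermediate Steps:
I = -15
B(Q, L) = (L + Q)*(L + 2*Q) (B(Q, L) = (Q + (L + Q))*(L + Q) = (L + 2*Q)*(L + Q) = (L + Q)*(L + 2*Q))
I*(88 + B(-1, 0)) = -15*(88 + (0**2 + 2*(-1)**2 + 3*0*(-1))) = -15*(88 + (0 + 2*1 + 0)) = -15*(88 + (0 + 2 + 0)) = -15*(88 + 2) = -15*90 = -1350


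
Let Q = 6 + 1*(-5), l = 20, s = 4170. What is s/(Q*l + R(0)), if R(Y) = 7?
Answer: 1390/9 ≈ 154.44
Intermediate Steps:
Q = 1 (Q = 6 - 5 = 1)
s/(Q*l + R(0)) = 4170/(1*20 + 7) = 4170/(20 + 7) = 4170/27 = 4170*(1/27) = 1390/9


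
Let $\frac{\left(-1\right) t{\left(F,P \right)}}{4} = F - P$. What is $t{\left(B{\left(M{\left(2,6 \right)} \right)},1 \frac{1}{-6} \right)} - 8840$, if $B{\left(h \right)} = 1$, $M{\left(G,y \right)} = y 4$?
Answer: $- \frac{26534}{3} \approx -8844.7$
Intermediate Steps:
$M{\left(G,y \right)} = 4 y$
$t{\left(F,P \right)} = - 4 F + 4 P$ ($t{\left(F,P \right)} = - 4 \left(F - P\right) = - 4 F + 4 P$)
$t{\left(B{\left(M{\left(2,6 \right)} \right)},1 \frac{1}{-6} \right)} - 8840 = \left(\left(-4\right) 1 + 4 \cdot 1 \frac{1}{-6}\right) - 8840 = \left(-4 + 4 \cdot 1 \left(- \frac{1}{6}\right)\right) - 8840 = \left(-4 + 4 \left(- \frac{1}{6}\right)\right) - 8840 = \left(-4 - \frac{2}{3}\right) - 8840 = - \frac{14}{3} - 8840 = - \frac{26534}{3}$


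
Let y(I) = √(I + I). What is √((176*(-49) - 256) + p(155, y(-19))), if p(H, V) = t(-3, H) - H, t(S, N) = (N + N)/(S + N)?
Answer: I*√13043595/38 ≈ 95.042*I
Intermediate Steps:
t(S, N) = 2*N/(N + S) (t(S, N) = (2*N)/(N + S) = 2*N/(N + S))
y(I) = √2*√I (y(I) = √(2*I) = √2*√I)
p(H, V) = -H + 2*H/(-3 + H) (p(H, V) = 2*H/(H - 3) - H = 2*H/(-3 + H) - H = -H + 2*H/(-3 + H))
√((176*(-49) - 256) + p(155, y(-19))) = √((176*(-49) - 256) + 155*(5 - 1*155)/(-3 + 155)) = √((-8624 - 256) + 155*(5 - 155)/152) = √(-8880 + 155*(1/152)*(-150)) = √(-8880 - 11625/76) = √(-686505/76) = I*√13043595/38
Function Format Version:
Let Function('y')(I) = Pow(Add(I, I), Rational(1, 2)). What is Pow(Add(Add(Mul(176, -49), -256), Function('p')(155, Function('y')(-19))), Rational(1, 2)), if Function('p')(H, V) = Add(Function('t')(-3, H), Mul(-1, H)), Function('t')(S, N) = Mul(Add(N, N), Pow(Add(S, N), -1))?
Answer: Mul(Rational(1, 38), I, Pow(13043595, Rational(1, 2))) ≈ Mul(95.042, I)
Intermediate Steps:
Function('t')(S, N) = Mul(2, N, Pow(Add(N, S), -1)) (Function('t')(S, N) = Mul(Mul(2, N), Pow(Add(N, S), -1)) = Mul(2, N, Pow(Add(N, S), -1)))
Function('y')(I) = Mul(Pow(2, Rational(1, 2)), Pow(I, Rational(1, 2))) (Function('y')(I) = Pow(Mul(2, I), Rational(1, 2)) = Mul(Pow(2, Rational(1, 2)), Pow(I, Rational(1, 2))))
Function('p')(H, V) = Add(Mul(-1, H), Mul(2, H, Pow(Add(-3, H), -1))) (Function('p')(H, V) = Add(Mul(2, H, Pow(Add(H, -3), -1)), Mul(-1, H)) = Add(Mul(2, H, Pow(Add(-3, H), -1)), Mul(-1, H)) = Add(Mul(-1, H), Mul(2, H, Pow(Add(-3, H), -1))))
Pow(Add(Add(Mul(176, -49), -256), Function('p')(155, Function('y')(-19))), Rational(1, 2)) = Pow(Add(Add(Mul(176, -49), -256), Mul(155, Pow(Add(-3, 155), -1), Add(5, Mul(-1, 155)))), Rational(1, 2)) = Pow(Add(Add(-8624, -256), Mul(155, Pow(152, -1), Add(5, -155))), Rational(1, 2)) = Pow(Add(-8880, Mul(155, Rational(1, 152), -150)), Rational(1, 2)) = Pow(Add(-8880, Rational(-11625, 76)), Rational(1, 2)) = Pow(Rational(-686505, 76), Rational(1, 2)) = Mul(Rational(1, 38), I, Pow(13043595, Rational(1, 2)))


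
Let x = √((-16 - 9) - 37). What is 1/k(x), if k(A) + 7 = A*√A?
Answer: 1/(-7 + 62^(¾)*I^(3/2)) ≈ -0.029929 - 0.020668*I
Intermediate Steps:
x = I*√62 (x = √(-25 - 37) = √(-62) = I*√62 ≈ 7.874*I)
k(A) = -7 + A^(3/2) (k(A) = -7 + A*√A = -7 + A^(3/2))
1/k(x) = 1/(-7 + (I*√62)^(3/2)) = 1/(-7 + 62^(¾)*I^(3/2))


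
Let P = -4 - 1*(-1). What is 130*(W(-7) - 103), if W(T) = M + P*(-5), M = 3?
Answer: -11050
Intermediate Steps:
P = -3 (P = -4 + 1 = -3)
W(T) = 18 (W(T) = 3 - 3*(-5) = 3 + 15 = 18)
130*(W(-7) - 103) = 130*(18 - 103) = 130*(-85) = -11050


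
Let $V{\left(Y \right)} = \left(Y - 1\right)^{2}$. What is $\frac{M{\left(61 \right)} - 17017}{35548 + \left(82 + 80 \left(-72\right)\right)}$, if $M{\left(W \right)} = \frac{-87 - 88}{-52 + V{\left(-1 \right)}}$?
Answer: $- \frac{816641}{1433760} \approx -0.56958$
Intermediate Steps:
$V{\left(Y \right)} = \left(-1 + Y\right)^{2}$
$M{\left(W \right)} = \frac{175}{48}$ ($M{\left(W \right)} = \frac{-87 - 88}{-52 + \left(-1 - 1\right)^{2}} = - \frac{175}{-52 + \left(-2\right)^{2}} = - \frac{175}{-52 + 4} = - \frac{175}{-48} = \left(-175\right) \left(- \frac{1}{48}\right) = \frac{175}{48}$)
$\frac{M{\left(61 \right)} - 17017}{35548 + \left(82 + 80 \left(-72\right)\right)} = \frac{\frac{175}{48} - 17017}{35548 + \left(82 + 80 \left(-72\right)\right)} = - \frac{816641}{48 \left(35548 + \left(82 - 5760\right)\right)} = - \frac{816641}{48 \left(35548 - 5678\right)} = - \frac{816641}{48 \cdot 29870} = \left(- \frac{816641}{48}\right) \frac{1}{29870} = - \frac{816641}{1433760}$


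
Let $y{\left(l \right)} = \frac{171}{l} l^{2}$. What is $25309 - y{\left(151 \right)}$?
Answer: $-512$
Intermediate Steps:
$y{\left(l \right)} = 171 l$
$25309 - y{\left(151 \right)} = 25309 - 171 \cdot 151 = 25309 - 25821 = -512$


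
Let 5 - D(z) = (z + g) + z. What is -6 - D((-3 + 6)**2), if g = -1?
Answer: 6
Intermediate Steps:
D(z) = 6 - 2*z (D(z) = 5 - ((z - 1) + z) = 5 - ((-1 + z) + z) = 5 - (-1 + 2*z) = 5 + (1 - 2*z) = 6 - 2*z)
-6 - D((-3 + 6)**2) = -6 - (6 - 2*(-3 + 6)**2) = -6 - (6 - 2*3**2) = -6 - (6 - 2*9) = -6 - (6 - 18) = -6 - 1*(-12) = -6 + 12 = 6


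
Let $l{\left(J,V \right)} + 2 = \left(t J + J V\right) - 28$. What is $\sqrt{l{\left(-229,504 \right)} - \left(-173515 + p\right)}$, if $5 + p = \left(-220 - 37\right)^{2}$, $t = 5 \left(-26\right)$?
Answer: $\sqrt{21795} \approx 147.63$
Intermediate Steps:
$t = -130$
$l{\left(J,V \right)} = -30 - 130 J + J V$ ($l{\left(J,V \right)} = -2 - \left(28 + 130 J - J V\right) = -30 - 130 J + J V$)
$p = 66044$ ($p = -5 + \left(-220 - 37\right)^{2} = -5 + \left(-257\right)^{2} = -5 + 66049 = 66044$)
$\sqrt{l{\left(-229,504 \right)} - \left(-173515 + p\right)} = \sqrt{\left(-30 - -29770 - 115416\right) + \left(173515 - 66044\right)} = \sqrt{\left(-30 + 29770 - 115416\right) + \left(173515 - 66044\right)} = \sqrt{-85676 + 107471} = \sqrt{21795}$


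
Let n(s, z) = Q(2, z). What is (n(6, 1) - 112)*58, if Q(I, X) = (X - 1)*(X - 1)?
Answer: -6496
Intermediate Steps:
Q(I, X) = (-1 + X)² (Q(I, X) = (-1 + X)*(-1 + X) = (-1 + X)²)
n(s, z) = (-1 + z)²
(n(6, 1) - 112)*58 = ((-1 + 1)² - 112)*58 = (0² - 112)*58 = (0 - 112)*58 = -112*58 = -6496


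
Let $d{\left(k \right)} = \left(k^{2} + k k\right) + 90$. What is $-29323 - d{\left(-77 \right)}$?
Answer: $-41271$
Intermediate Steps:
$d{\left(k \right)} = 90 + 2 k^{2}$ ($d{\left(k \right)} = \left(k^{2} + k^{2}\right) + 90 = 2 k^{2} + 90 = 90 + 2 k^{2}$)
$-29323 - d{\left(-77 \right)} = -29323 - \left(90 + 2 \left(-77\right)^{2}\right) = -29323 - \left(90 + 2 \cdot 5929\right) = -29323 - \left(90 + 11858\right) = -29323 - 11948 = -41271$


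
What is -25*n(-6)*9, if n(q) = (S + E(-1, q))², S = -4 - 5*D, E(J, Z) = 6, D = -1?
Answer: -11025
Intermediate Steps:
S = 1 (S = -4 - 5*(-1) = -4 + 5 = 1)
n(q) = 49 (n(q) = (1 + 6)² = 7² = 49)
-25*n(-6)*9 = -25*49*9 = -1225*9 = -11025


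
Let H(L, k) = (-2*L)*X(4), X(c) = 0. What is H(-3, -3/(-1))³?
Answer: 0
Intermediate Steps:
H(L, k) = 0 (H(L, k) = -2*L*0 = 0)
H(-3, -3/(-1))³ = 0³ = 0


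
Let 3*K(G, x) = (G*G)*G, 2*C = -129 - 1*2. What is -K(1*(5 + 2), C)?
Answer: -343/3 ≈ -114.33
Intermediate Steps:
C = -131/2 (C = (-129 - 1*2)/2 = (-129 - 2)/2 = (½)*(-131) = -131/2 ≈ -65.500)
K(G, x) = G³/3 (K(G, x) = ((G*G)*G)/3 = (G²*G)/3 = G³/3)
-K(1*(5 + 2), C) = -(1*(5 + 2))³/3 = -(1*7)³/3 = -7³/3 = -343/3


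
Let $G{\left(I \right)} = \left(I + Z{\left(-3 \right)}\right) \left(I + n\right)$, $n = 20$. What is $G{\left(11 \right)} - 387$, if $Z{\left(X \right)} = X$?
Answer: $-139$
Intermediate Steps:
$G{\left(I \right)} = \left(-3 + I\right) \left(20 + I\right)$ ($G{\left(I \right)} = \left(I - 3\right) \left(I + 20\right) = \left(-3 + I\right) \left(20 + I\right)$)
$G{\left(11 \right)} - 387 = \left(-60 + 11^{2} + 17 \cdot 11\right) - 387 = \left(-60 + 121 + 187\right) - 387 = 248 - 387 = -139$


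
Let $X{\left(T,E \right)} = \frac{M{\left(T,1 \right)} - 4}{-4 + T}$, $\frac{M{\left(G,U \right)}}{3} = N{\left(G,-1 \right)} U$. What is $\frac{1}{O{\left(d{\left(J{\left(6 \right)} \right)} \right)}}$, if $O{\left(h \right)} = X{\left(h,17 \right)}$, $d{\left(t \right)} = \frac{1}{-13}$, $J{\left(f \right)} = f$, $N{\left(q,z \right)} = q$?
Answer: $\frac{53}{55} \approx 0.96364$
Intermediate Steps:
$d{\left(t \right)} = - \frac{1}{13}$
$M{\left(G,U \right)} = 3 G U$
$X{\left(T,E \right)} = \frac{-4 + 3 T}{-4 + T}$ ($X{\left(T,E \right)} = \frac{3 T 1 - 4}{-4 + T} = \frac{3 T - 4}{-4 + T} = \frac{-4 + 3 T}{-4 + T}$)
$O{\left(h \right)} = \frac{-4 + 3 h}{-4 + h}$
$\frac{1}{O{\left(d{\left(J{\left(6 \right)} \right)} \right)}} = \frac{1}{\frac{1}{-4 - \frac{1}{13}} \left(-4 + 3 \left(- \frac{1}{13}\right)\right)} = \frac{1}{\frac{1}{- \frac{53}{13}} \left(-4 - \frac{3}{13}\right)} = \frac{1}{\left(- \frac{13}{53}\right) \left(- \frac{55}{13}\right)} = \frac{1}{\frac{55}{53}} = \frac{53}{55}$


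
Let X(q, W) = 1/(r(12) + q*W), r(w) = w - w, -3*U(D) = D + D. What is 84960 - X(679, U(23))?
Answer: 2653640643/31234 ≈ 84960.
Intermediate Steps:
U(D) = -2*D/3 (U(D) = -(D + D)/3 = -2*D/3)
r(w) = 0
X(q, W) = 1/(W*q) (X(q, W) = 1/(0 + q*W) = 1/(0 + W*q) = 1/(W*q))
84960 - X(679, U(23)) = 84960 - 1/(((-⅔*23))*679) = 84960 - 1/((-46/3)*679) = 84960 - (-3)/(46*679) = 84960 - 1*(-3/31234) = 84960 + 3/31234 = 2653640643/31234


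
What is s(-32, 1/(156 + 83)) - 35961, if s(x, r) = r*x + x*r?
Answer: -8594743/239 ≈ -35961.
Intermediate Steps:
s(x, r) = 2*r*x (s(x, r) = r*x + r*x = 2*r*x)
s(-32, 1/(156 + 83)) - 35961 = 2*(-32)/(156 + 83) - 35961 = 2*(-32)/239 - 35961 = 2*(1/239)*(-32) - 35961 = -64/239 - 35961 = -8594743/239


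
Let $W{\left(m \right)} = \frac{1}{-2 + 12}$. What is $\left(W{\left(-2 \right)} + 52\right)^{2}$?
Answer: $\frac{271441}{100} \approx 2714.4$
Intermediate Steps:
$W{\left(m \right)} = \frac{1}{10}$
$\left(W{\left(-2 \right)} + 52\right)^{2} = \left(\frac{1}{10} + 52\right)^{2} = \left(\frac{521}{10}\right)^{2} = \frac{271441}{100}$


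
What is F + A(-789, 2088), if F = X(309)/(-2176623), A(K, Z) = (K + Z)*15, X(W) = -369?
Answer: 4712388836/241847 ≈ 19485.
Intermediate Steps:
A(K, Z) = 15*K + 15*Z
F = 41/241847 (F = -369/(-2176623) = -369*(-1/2176623) = 41/241847 ≈ 0.00016953)
F + A(-789, 2088) = 41/241847 + (15*(-789) + 15*2088) = 41/241847 + (-11835 + 31320) = 41/241847 + 19485 = 4712388836/241847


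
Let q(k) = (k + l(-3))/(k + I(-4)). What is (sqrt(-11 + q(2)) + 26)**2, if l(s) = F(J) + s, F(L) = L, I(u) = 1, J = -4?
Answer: (78 + I*sqrt(114))**2/9 ≈ 663.33 + 185.07*I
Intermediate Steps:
l(s) = -4 + s
q(k) = (-7 + k)/(1 + k) (q(k) = (k + (-4 - 3))/(k + 1) = (k - 7)/(1 + k) = (-7 + k)/(1 + k))
(sqrt(-11 + q(2)) + 26)**2 = (sqrt(-11 + (-7 + 2)/(1 + 2)) + 26)**2 = (sqrt(-11 - 5/3) + 26)**2 = (sqrt(-38/3) + 26)**2 = (I*sqrt(114)/3 + 26)**2 = (26 + I*sqrt(114)/3)**2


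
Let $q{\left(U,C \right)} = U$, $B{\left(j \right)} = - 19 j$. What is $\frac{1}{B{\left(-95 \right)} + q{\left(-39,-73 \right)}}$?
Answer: $\frac{1}{1766} \approx 0.00056625$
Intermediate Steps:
$\frac{1}{B{\left(-95 \right)} + q{\left(-39,-73 \right)}} = \frac{1}{\left(-19\right) \left(-95\right) - 39} = \frac{1}{1805 - 39} = \frac{1}{1766}$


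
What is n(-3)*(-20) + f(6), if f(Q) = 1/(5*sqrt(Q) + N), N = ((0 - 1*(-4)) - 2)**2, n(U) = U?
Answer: 4018/67 + 5*sqrt(6)/134 ≈ 60.062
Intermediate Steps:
N = 4 (N = ((0 + 4) - 2)**2 = (4 - 2)**2 = 2**2 = 4)
f(Q) = 1/(4 + 5*sqrt(Q)) (f(Q) = 1/(5*sqrt(Q) + 4) = 1/(4 + 5*sqrt(Q)))
n(-3)*(-20) + f(6) = -3*(-20) + 1/(4 + 5*sqrt(6)) = 60 + 1/(4 + 5*sqrt(6))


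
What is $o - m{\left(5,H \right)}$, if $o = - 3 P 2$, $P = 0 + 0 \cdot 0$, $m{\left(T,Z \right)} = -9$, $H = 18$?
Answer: $9$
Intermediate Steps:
$P = 0$ ($P = 0 + 0 = 0$)
$o = 0$ ($o = \left(-3\right) 0 \cdot 2 = 0 \cdot 2 = 0$)
$o - m{\left(5,H \right)} = 0 - -9 = 0 + 9 = 9$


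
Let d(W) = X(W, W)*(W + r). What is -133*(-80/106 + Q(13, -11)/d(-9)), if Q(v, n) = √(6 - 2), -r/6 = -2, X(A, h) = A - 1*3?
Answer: 102809/954 ≈ 107.77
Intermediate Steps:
X(A, h) = -3 + A (X(A, h) = A - 3 = -3 + A)
r = 12 (r = -6*(-2) = 12)
Q(v, n) = 2 (Q(v, n) = √4 = 2)
d(W) = (-3 + W)*(12 + W) (d(W) = (-3 + W)*(W + 12) = (-3 + W)*(12 + W))
-133*(-80/106 + Q(13, -11)/d(-9)) = -133*(-80/106 + 2/(((-3 - 9)*(12 - 9)))) = -133*(-80*1/106 + 2/((-12*3))) = -133*(-40/53 + 2/(-36)) = -133*(-40/53 + 2*(-1/36)) = -133*(-40/53 - 1/18) = -133*(-773/954) = 102809/954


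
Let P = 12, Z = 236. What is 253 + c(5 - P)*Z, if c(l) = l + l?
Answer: -3051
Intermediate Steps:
c(l) = 2*l
253 + c(5 - P)*Z = 253 + (2*(5 - 1*12))*236 = 253 + (2*(5 - 12))*236 = 253 + (2*(-7))*236 = 253 - 14*236 = 253 - 3304 = -3051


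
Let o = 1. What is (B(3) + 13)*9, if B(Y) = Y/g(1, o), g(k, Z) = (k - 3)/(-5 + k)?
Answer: 171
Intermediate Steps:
g(k, Z) = (-3 + k)/(-5 + k)
B(Y) = 2*Y (B(Y) = Y/(((-3 + 1)/(-5 + 1))) = Y/((-2/(-4))) = Y/((-¼*(-2))) = Y/(½) = Y*2 = 2*Y)
(B(3) + 13)*9 = (2*3 + 13)*9 = (6 + 13)*9 = 19*9 = 171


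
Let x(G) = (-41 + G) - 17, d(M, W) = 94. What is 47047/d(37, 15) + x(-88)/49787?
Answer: 49836495/99574 ≈ 500.50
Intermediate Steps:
x(G) = -58 + G
47047/d(37, 15) + x(-88)/49787 = 47047/94 + (-58 - 88)/49787 = 47047*(1/94) - 146*1/49787 = 1001/2 - 146/49787 = 49836495/99574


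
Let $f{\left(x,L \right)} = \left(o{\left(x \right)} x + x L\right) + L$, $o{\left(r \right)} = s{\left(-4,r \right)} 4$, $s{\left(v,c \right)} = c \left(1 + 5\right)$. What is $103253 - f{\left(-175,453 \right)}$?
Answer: $-552925$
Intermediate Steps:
$s{\left(v,c \right)} = 6 c$ ($s{\left(v,c \right)} = c 6 = 6 c$)
$o{\left(r \right)} = 24 r$ ($o{\left(r \right)} = 6 r 4 = 24 r$)
$f{\left(x,L \right)} = L + 24 x^{2} + L x$ ($f{\left(x,L \right)} = \left(24 x x + x L\right) + L = \left(24 x^{2} + L x\right) + L = L + 24 x^{2} + L x$)
$103253 - f{\left(-175,453 \right)} = 103253 - \left(453 + 24 \left(-175\right)^{2} + 453 \left(-175\right)\right) = 103253 - \left(453 + 24 \cdot 30625 - 79275\right) = 103253 - \left(453 + 735000 - 79275\right) = 103253 - 656178 = -552925$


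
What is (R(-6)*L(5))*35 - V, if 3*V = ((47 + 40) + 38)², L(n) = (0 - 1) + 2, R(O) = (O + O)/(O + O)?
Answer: -15520/3 ≈ -5173.3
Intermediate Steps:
R(O) = 1 (R(O) = (2*O)/((2*O)) = (2*O)*(1/(2*O)) = 1)
L(n) = 1 (L(n) = -1 + 2 = 1)
V = 15625/3 (V = ((47 + 40) + 38)²/3 = (87 + 38)²/3 = (⅓)*125² = (⅓)*15625 = 15625/3 ≈ 5208.3)
(R(-6)*L(5))*35 - V = (1*1)*35 - 1*15625/3 = 1*35 - 15625/3 = 35 - 15625/3 = -15520/3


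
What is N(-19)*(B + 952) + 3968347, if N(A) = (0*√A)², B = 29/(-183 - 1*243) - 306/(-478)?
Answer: 3968347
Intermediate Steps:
B = 58247/101814 (B = 29/(-183 - 243) - 306*(-1/478) = 29/(-426) + 153/239 = 29*(-1/426) + 153/239 = -29/426 + 153/239 = 58247/101814 ≈ 0.57209)
N(A) = 0 (N(A) = 0² = 0)
N(-19)*(B + 952) + 3968347 = 0*(58247/101814 + 952) + 3968347 = 0*(96985175/101814) + 3968347 = 0 + 3968347 = 3968347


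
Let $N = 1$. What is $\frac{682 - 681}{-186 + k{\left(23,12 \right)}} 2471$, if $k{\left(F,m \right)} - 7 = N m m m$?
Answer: $\frac{2471}{1549} \approx 1.5952$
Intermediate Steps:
$k{\left(F,m \right)} = 7 + m^{3}$ ($k{\left(F,m \right)} = 7 + 1 m m m = 7 + 1 m^{2} m = 7 + m^{2} m = 7 + m^{3}$)
$\frac{682 - 681}{-186 + k{\left(23,12 \right)}} 2471 = \frac{682 - 681}{-186 + \left(7 + 12^{3}\right)} 2471 = 1 \frac{1}{-186 + \left(7 + 1728\right)} 2471 = 1 \frac{1}{-186 + 1735} \cdot 2471 = 1 \cdot \frac{1}{1549} \cdot 2471 = \frac{1}{1549} \cdot 2471 = \frac{2471}{1549}$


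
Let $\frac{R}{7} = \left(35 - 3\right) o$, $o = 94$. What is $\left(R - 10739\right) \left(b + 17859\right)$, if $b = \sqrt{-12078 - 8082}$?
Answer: $184251303 + 247608 i \sqrt{35} \approx 1.8425 \cdot 10^{8} + 1.4649 \cdot 10^{6} i$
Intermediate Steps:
$R = 21056$ ($R = 7 \left(35 - 3\right) 94 = 7 \cdot 32 \cdot 94 = 7 \cdot 3008 = 21056$)
$b = 24 i \sqrt{35}$ ($b = \sqrt{-20160} = 24 i \sqrt{35} \approx 141.99 i$)
$\left(R - 10739\right) \left(b + 17859\right) = \left(21056 - 10739\right) \left(24 i \sqrt{35} + 17859\right) = 10317 \left(17859 + 24 i \sqrt{35}\right) = 184251303 + 247608 i \sqrt{35}$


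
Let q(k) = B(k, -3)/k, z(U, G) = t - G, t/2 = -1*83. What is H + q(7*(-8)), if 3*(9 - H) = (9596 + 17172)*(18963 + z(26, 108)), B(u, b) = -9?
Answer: -28014958973/168 ≈ -1.6676e+8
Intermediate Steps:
t = -166 (t = 2*(-1*83) = 2*(-83) = -166)
z(U, G) = -166 - G
q(k) = -9/k
H = -500267125/3 (H = 9 - (9596 + 17172)*(18963 + (-166 - 1*108))/3 = 9 - 26768*(18963 + (-166 - 108))/3 = 9 - 26768*(18963 - 274)/3 = 9 - 26768*18689/3 = 9 - 1/3*500267152 = 9 - 500267152/3 = -500267125/3 ≈ -1.6676e+8)
H + q(7*(-8)) = -500267125/3 - 9/(7*(-8)) = -500267125/3 - 9/(-56) = -500267125/3 - 9*(-1/56) = -500267125/3 + 9/56 = -28014958973/168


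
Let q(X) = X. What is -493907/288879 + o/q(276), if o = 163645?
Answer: 683149067/1155516 ≈ 591.21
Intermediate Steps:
-493907/288879 + o/q(276) = -493907/288879 + 163645/276 = -493907*1/288879 + 163645*(1/276) = -493907/288879 + 7115/12 = 683149067/1155516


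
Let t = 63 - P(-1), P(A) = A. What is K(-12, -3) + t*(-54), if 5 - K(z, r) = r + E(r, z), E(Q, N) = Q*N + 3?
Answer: -3487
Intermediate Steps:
E(Q, N) = 3 + N*Q (E(Q, N) = N*Q + 3 = 3 + N*Q)
K(z, r) = 2 - r - r*z (K(z, r) = 5 - (r + (3 + z*r)) = 5 - (r + (3 + r*z)) = 5 - (3 + r + r*z) = 5 + (-3 - r - r*z) = 2 - r - r*z)
t = 64 (t = 63 - 1*(-1) = 63 + 1 = 64)
K(-12, -3) + t*(-54) = (2 - 1*(-3) - 1*(-3)*(-12)) + 64*(-54) = (2 + 3 - 36) - 3456 = -31 - 3456 = -3487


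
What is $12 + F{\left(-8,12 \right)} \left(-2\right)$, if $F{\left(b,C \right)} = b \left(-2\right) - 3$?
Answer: $-14$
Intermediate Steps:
$F{\left(b,C \right)} = -3 - 2 b$ ($F{\left(b,C \right)} = - 2 b - 3 = -3 - 2 b$)
$12 + F{\left(-8,12 \right)} \left(-2\right) = 12 + \left(-3 - -16\right) \left(-2\right) = 12 + \left(-3 + 16\right) \left(-2\right) = 12 + 13 \left(-2\right) = 12 - 26 = -14$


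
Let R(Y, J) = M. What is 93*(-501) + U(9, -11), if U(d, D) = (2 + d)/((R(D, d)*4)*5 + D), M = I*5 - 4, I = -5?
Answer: -27536474/591 ≈ -46593.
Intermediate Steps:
M = -29 (M = -5*5 - 4 = -25 - 4 = -29)
R(Y, J) = -29
U(d, D) = (2 + d)/(-580 + D) (U(d, D) = (2 + d)/(-29*4*5 + D) = (2 + d)/(-116*5 + D) = (2 + d)/(-580 + D))
93*(-501) + U(9, -11) = 93*(-501) + (2 + 9)/(-580 - 11) = -46593 + 11/(-591) = -46593 - 1/591*11 = -46593 - 11/591 = -27536474/591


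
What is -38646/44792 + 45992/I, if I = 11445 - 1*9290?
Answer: 988395767/48263380 ≈ 20.479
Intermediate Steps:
I = 2155 (I = 11445 - 9290 = 2155)
-38646/44792 + 45992/I = -38646/44792 + 45992/2155 = -38646*1/44792 + 45992*(1/2155) = -19323/22396 + 45992/2155 = 988395767/48263380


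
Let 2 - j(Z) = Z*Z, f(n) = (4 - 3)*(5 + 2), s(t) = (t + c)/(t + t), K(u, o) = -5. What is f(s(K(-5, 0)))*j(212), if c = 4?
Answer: -314594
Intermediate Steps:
s(t) = (4 + t)/(2*t) (s(t) = (t + 4)/(t + t) = (4 + t)/((2*t)) = (4 + t)*(1/(2*t)) = (4 + t)/(2*t))
f(n) = 7 (f(n) = 1*7 = 7)
j(Z) = 2 - Z**2 (j(Z) = 2 - Z*Z = 2 - Z**2)
f(s(K(-5, 0)))*j(212) = 7*(2 - 1*212**2) = 7*(2 - 1*44944) = 7*(2 - 44944) = 7*(-44942) = -314594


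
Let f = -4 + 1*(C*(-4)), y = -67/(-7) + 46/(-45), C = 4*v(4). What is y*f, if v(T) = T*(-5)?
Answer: 850988/315 ≈ 2701.6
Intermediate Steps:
v(T) = -5*T
C = -80 (C = 4*(-5*4) = 4*(-20) = -80)
y = 2693/315 (y = -67*(-⅐) + 46*(-1/45) = 67/7 - 46/45 = 2693/315 ≈ 8.5492)
f = 316 (f = -4 + 1*(-80*(-4)) = -4 + 1*320 = -4 + 320 = 316)
y*f = (2693/315)*316 = 850988/315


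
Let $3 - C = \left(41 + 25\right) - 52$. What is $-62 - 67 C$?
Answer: $675$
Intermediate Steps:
$C = -11$ ($C = 3 - \left(\left(41 + 25\right) - 52\right) = 3 - \left(66 - 52\right) = 3 - 14 = -11$)
$-62 - 67 C = -62 - -737 = -62 + 737 = 675$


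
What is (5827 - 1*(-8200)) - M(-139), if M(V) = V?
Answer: 14166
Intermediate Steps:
(5827 - 1*(-8200)) - M(-139) = (5827 - 1*(-8200)) - 1*(-139) = (5827 + 8200) + 139 = 14027 + 139 = 14166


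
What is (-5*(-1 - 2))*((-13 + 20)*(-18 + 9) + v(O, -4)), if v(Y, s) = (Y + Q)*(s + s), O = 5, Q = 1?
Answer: -1665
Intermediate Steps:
v(Y, s) = 2*s*(1 + Y) (v(Y, s) = (Y + 1)*(s + s) = (1 + Y)*(2*s) = 2*s*(1 + Y))
(-5*(-1 - 2))*((-13 + 20)*(-18 + 9) + v(O, -4)) = (-5*(-1 - 2))*((-13 + 20)*(-18 + 9) + 2*(-4)*(1 + 5)) = (-5*(-3))*(7*(-9) + 2*(-4)*6) = 15*(-63 - 48) = 15*(-111) = -1665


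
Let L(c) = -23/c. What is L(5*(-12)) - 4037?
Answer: -242197/60 ≈ -4036.6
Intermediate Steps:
L(5*(-12)) - 4037 = -23/(5*(-12)) - 4037 = -23/(-60) - 4037 = -23*(-1/60) - 4037 = 23/60 - 4037 = -242197/60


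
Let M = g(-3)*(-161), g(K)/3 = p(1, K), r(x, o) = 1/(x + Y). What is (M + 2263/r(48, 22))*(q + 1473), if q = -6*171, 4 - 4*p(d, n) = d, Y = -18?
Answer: 120739617/4 ≈ 3.0185e+7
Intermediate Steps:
r(x, o) = 1/(-18 + x) (r(x, o) = 1/(x - 18) = 1/(-18 + x))
p(d, n) = 1 - d/4
g(K) = 9/4 (g(K) = 3*(1 - ¼*1) = 3*(1 - ¼) = 3*(¾) = 9/4)
M = -1449/4 (M = (9/4)*(-161) = -1449/4 ≈ -362.25)
q = -1026
(M + 2263/r(48, 22))*(q + 1473) = (-1449/4 + 2263/(1/(-18 + 48)))*(-1026 + 1473) = (-1449/4 + 2263/(1/30))*447 = (-1449/4 + 2263*30)*447 = (-1449/4 + 67890)*447 = (270111/4)*447 = 120739617/4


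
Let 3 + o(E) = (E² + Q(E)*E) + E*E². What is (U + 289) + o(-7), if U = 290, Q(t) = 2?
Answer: 268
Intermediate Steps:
o(E) = -3 + E² + E³ + 2*E (o(E) = -3 + ((E² + 2*E) + E*E²) = -3 + ((E² + 2*E) + E³) = -3 + (E² + E³ + 2*E) = -3 + E² + E³ + 2*E)
(U + 289) + o(-7) = (290 + 289) + (-3 + (-7)² + (-7)³ + 2*(-7)) = 579 + (-3 + 49 - 343 - 14) = 579 - 311 = 268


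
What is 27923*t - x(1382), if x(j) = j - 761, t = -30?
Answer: -838311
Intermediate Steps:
x(j) = -761 + j
27923*t - x(1382) = 27923*(-30) - (-761 + 1382) = -837690 - 1*621 = -837690 - 621 = -838311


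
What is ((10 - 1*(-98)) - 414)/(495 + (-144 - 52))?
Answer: -306/299 ≈ -1.0234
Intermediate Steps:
((10 - 1*(-98)) - 414)/(495 + (-144 - 52)) = ((10 + 98) - 414)/(495 - 196) = (108 - 414)/299 = -306*1/299 = -306/299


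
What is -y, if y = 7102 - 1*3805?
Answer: -3297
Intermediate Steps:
y = 3297 (y = 7102 - 3805 = 3297)
-y = -1*3297 = -3297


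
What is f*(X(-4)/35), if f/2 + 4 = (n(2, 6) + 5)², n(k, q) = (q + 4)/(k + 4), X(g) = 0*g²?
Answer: 0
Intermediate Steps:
X(g) = 0
n(k, q) = (4 + q)/(4 + k)
f = 728/9 (f = -8 + 2*((4 + 6)/(4 + 2) + 5)² = -8 + 2*(10/6 + 5)² = -8 + 2*((⅙)*10 + 5)² = -8 + 2*(5/3 + 5)² = -8 + 2*(20/3)² = -8 + 2*(400/9) = -8 + 800/9 = 728/9 ≈ 80.889)
f*(X(-4)/35) = 728*(0/35)/9 = 728*(0*(1/35))/9 = (728/9)*0 = 0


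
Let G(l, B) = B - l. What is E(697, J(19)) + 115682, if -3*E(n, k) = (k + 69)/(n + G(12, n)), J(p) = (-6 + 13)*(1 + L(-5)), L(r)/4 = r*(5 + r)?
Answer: 239808748/2073 ≈ 1.1568e+5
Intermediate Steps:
L(r) = 4*r*(5 + r) (L(r) = 4*(r*(5 + r)) = 4*r*(5 + r))
J(p) = 7 (J(p) = (-6 + 13)*(1 + 4*(-5)*(5 - 5)) = 7*(1 + 4*(-5)*0) = 7*(1 + 0) = 7*1 = 7)
E(n, k) = -(69 + k)/(3*(-12 + 2*n)) (E(n, k) = -(k + 69)/(3*(n + (n - 1*12))) = -(69 + k)/(3*(n + (n - 12))) = -(69 + k)/(3*(n + (-12 + n))) = -(69 + k)/(3*(-12 + 2*n)))
E(697, J(19)) + 115682 = (-69 - 1*7)/(6*(-6 + 697)) + 115682 = (⅙)*(-69 - 7)/691 + 115682 = (⅙)*(1/691)*(-76) + 115682 = -38/2073 + 115682 = 239808748/2073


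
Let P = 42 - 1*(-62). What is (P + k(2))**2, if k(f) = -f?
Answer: 10404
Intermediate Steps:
P = 104 (P = 42 + 62 = 104)
(P + k(2))**2 = (104 - 1*2)**2 = (104 - 2)**2 = 102**2 = 10404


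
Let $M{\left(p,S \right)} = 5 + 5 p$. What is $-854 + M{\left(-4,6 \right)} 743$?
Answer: $-11999$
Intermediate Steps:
$-854 + M{\left(-4,6 \right)} 743 = -854 + \left(5 + 5 \left(-4\right)\right) 743 = -854 + \left(5 - 20\right) 743 = -854 - 11145 = -11999$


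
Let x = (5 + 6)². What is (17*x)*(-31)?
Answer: -63767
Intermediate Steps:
x = 121 (x = 11² = 121)
(17*x)*(-31) = (17*121)*(-31) = 2057*(-31) = -63767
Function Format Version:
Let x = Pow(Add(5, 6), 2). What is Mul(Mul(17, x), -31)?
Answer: -63767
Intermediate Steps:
x = 121 (x = Pow(11, 2) = 121)
Mul(Mul(17, x), -31) = Mul(Mul(17, 121), -31) = Mul(2057, -31) = -63767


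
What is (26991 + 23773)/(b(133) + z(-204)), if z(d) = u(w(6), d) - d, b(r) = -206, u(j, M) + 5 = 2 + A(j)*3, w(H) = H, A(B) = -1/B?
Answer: -101528/11 ≈ -9229.8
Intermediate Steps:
u(j, M) = -3 - 3/j (u(j, M) = -5 + (2 - 1/j*3) = -5 + (2 - 3/j) = -3 - 3/j)
z(d) = -7/2 - d (z(d) = (-3 - 3/6) - d = (-3 - 3*⅙) - d = (-3 - ½) - d = -7/2 - d)
(26991 + 23773)/(b(133) + z(-204)) = (26991 + 23773)/(-206 + (-7/2 - 1*(-204))) = 50764/(-206 + (-7/2 + 204)) = 50764/(-206 + 401/2) = 50764/(-11/2) = 50764*(-2/11) = -101528/11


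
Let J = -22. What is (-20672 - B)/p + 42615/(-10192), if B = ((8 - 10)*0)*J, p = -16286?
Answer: -14215849/4881968 ≈ -2.9119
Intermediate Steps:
B = 0 (B = ((8 - 10)*0)*(-22) = -2*0*(-22) = 0*(-22) = 0)
(-20672 - B)/p + 42615/(-10192) = (-20672 - 1*0)/(-16286) + 42615/(-10192) = (-20672 + 0)*(-1/16286) + 42615*(-1/10192) = -20672*(-1/16286) - 42615/10192 = 608/479 - 42615/10192 = -14215849/4881968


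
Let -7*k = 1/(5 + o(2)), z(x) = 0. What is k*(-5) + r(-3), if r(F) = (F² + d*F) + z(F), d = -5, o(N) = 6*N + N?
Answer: 3197/133 ≈ 24.038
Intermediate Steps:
o(N) = 7*N
r(F) = F² - 5*F (r(F) = (F² - 5*F) + 0 = F² - 5*F)
k = -1/133 (k = -1/(7*(5 + 7*2)) = -1/(7*(5 + 14)) = -⅐/19 = -⅐*1/19 = -1/133 ≈ -0.0075188)
k*(-5) + r(-3) = -1/133*(-5) - 3*(-5 - 3) = 5/133 - 3*(-8) = 5/133 + 24 = 3197/133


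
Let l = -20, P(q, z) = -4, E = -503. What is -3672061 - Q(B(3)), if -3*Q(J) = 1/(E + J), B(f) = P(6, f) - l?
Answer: -5364881122/1461 ≈ -3.6721e+6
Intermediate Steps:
B(f) = 16 (B(f) = -4 - 1*(-20) = -4 + 20 = 16)
Q(J) = -1/(3*(-503 + J))
-3672061 - Q(B(3)) = -3672061 - (-1)/(-1509 + 3*16) = -3672061 - (-1)/(-1509 + 48) = -3672061 - (-1)/(-1461) = -3672061 - (-1)*(-1)/1461 = -3672061 - 1*1/1461 = -3672061 - 1/1461 = -5364881122/1461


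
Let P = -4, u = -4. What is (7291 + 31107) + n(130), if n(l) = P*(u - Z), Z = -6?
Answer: 38390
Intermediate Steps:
n(l) = -8 (n(l) = -4*(-4 - 1*(-6)) = -4*(-4 + 6) = -4*2 = -8)
(7291 + 31107) + n(130) = (7291 + 31107) - 8 = 38398 - 8 = 38390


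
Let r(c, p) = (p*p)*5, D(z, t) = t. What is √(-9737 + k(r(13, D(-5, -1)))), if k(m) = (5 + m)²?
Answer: I*√9637 ≈ 98.168*I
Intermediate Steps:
r(c, p) = 5*p² (r(c, p) = p²*5 = 5*p²)
√(-9737 + k(r(13, D(-5, -1)))) = √(-9737 + (5 + 5*(-1)²)²) = √(-9737 + (5 + 5*1)²) = √(-9737 + (5 + 5)²) = √(-9737 + 10²) = √(-9737 + 100) = √(-9637) = I*√9637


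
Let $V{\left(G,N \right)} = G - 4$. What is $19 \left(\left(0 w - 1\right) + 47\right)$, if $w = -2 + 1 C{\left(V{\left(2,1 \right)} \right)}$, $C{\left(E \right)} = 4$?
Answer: $874$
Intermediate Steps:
$V{\left(G,N \right)} = -4 + G$ ($V{\left(G,N \right)} = G - 4 = -4 + G$)
$w = 2$ ($w = -2 + 1 \cdot 4 = -2 + 4 = 2$)
$19 \left(\left(0 w - 1\right) + 47\right) = 19 \left(\left(0 \cdot 2 - 1\right) + 47\right) = 19 \left(\left(0 - 1\right) + 47\right) = 19 \left(-1 + 47\right) = 19 \cdot 46 = 874$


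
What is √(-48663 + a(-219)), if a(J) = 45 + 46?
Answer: 2*I*√12143 ≈ 220.39*I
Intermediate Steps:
a(J) = 91
√(-48663 + a(-219)) = √(-48663 + 91) = √(-48572) = 2*I*√12143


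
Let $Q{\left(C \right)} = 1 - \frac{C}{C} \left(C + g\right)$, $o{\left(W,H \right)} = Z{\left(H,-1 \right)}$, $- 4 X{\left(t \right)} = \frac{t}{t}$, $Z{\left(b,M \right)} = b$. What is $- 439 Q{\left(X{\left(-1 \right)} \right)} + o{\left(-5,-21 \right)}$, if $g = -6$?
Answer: $- \frac{12815}{4} \approx -3203.8$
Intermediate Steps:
$X{\left(t \right)} = - \frac{1}{4}$ ($X{\left(t \right)} = - \frac{t \frac{1}{t}}{4} = \left(- \frac{1}{4}\right) 1 = - \frac{1}{4}$)
$o{\left(W,H \right)} = H$
$Q{\left(C \right)} = 7 - C$ ($Q{\left(C \right)} = 1 - \frac{C}{C} \left(C - 6\right) = 1 - 1 \left(-6 + C\right) = 1 - \left(-6 + C\right) = 7 - C$)
$- 439 Q{\left(X{\left(-1 \right)} \right)} + o{\left(-5,-21 \right)} = - 439 \left(7 - - \frac{1}{4}\right) - 21 = - 439 \left(7 + \frac{1}{4}\right) - 21 = \left(-439\right) \frac{29}{4} - 21 = - \frac{12731}{4} - 21 = - \frac{12815}{4}$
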